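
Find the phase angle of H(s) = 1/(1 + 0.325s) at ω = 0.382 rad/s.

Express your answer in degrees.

Phase = -arctan(ωτ) = -arctan(0.382 × 0.325) = -7.1°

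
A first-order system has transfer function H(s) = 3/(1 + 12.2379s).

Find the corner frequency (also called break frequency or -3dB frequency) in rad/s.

Corner frequency = 1/τ = 1/12.2379 = 0.082 rad/s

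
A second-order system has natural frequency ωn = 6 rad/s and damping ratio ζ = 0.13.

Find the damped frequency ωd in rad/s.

ωd = ωn√(1 - ζ²) = 6√(1 - 0.13²) = 5.95 rad/s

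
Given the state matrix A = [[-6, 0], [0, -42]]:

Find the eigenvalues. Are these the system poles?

For diagonal matrix, eigenvalues are diagonal entries: λ₁ = -6, λ₂ = -42. Eigenvalues of A = system poles.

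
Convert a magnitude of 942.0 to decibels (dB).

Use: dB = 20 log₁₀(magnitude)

dB = 20 log₁₀(942.0) = 59.5 dB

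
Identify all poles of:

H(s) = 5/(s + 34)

Pole is where denominator = 0: s + 34 = 0, so s = -34.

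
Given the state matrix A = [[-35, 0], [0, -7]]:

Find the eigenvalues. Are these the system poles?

For diagonal matrix, eigenvalues are diagonal entries: λ₁ = -35, λ₂ = -7. Eigenvalues of A = system poles.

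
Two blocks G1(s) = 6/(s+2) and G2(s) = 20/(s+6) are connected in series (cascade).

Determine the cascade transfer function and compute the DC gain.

Series: multiply transfer functions. G_eq = 6/(s+2) × 20/(s+6) = 120/((s+2)(s+6)). DC gain = 120/(2×6) = 10.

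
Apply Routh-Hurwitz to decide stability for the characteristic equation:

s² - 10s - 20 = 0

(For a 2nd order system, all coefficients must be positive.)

Coefficients: 1, -10, -20. b=-10, c=-20 not positive, so system is unstable.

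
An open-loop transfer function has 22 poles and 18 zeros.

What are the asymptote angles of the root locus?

n - m = 22 - 18 = 4. Angles: θk = (2k + 1)·180°/4 = 45°, 135°, 225°, 315°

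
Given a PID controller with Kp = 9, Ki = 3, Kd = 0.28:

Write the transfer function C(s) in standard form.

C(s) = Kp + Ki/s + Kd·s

Substituting values: C(s) = 9 + 3/s + 0.28s = (0.28s² + 9s + 3)/s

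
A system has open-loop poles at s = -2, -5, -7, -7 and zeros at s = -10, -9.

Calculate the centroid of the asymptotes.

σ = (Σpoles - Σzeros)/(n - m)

σ = (Σpoles - Σzeros)/(n - m) = (-21 - (-19))/(4 - 2) = -2/2 = -1.0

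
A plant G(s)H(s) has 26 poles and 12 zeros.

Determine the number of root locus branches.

Root locus has n branches where n = number of poles = 26.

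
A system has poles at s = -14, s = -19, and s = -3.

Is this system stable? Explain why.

All poles are in the left half-plane. System is stable.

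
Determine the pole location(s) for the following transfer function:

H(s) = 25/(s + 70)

Pole is where denominator = 0: s + 70 = 0, so s = -70.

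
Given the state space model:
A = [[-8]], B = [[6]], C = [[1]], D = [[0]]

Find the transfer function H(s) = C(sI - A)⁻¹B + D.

(sI - A)⁻¹ = 1/(s + 8). H(s) = 1 × 6/(s + 8) + 0 = 6/(s + 8).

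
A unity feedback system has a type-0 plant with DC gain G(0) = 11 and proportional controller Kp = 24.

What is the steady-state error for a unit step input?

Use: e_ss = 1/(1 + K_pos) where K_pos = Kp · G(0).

K_pos = Kp · G(0) = 24 × 11 = 264. e_ss = 1/(1 + 264) = 0.0038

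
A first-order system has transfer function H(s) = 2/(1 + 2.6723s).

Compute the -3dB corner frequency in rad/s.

Corner frequency = 1/τ = 1/2.6723 = 0.374 rad/s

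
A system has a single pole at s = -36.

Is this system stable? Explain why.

Pole at s = -36 is in the left half-plane. Stable.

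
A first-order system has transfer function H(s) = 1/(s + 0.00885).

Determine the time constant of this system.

For H(s) = 1/(s + 1/τ), the pole is at -1/τ = -0.00885, so τ = 1/0.00885 = 113 s.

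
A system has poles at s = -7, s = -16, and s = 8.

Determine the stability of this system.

Pole(s) at s = 8 are not in the left half-plane. System is unstable.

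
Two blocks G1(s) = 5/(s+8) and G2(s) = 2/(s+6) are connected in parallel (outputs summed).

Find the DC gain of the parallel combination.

Parallel: G_eq = G1 + G2. DC gain = G1(0) + G2(0) = 5/8 + 2/6 = 0.625 + 0.3333 = 0.9583.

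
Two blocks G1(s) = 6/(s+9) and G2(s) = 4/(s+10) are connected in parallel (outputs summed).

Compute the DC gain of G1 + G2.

Parallel: G_eq = G1 + G2. DC gain = G1(0) + G2(0) = 6/9 + 4/10 = 0.6667 + 0.4 = 1.0667.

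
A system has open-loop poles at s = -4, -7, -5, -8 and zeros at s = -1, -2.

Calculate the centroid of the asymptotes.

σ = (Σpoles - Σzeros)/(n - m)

σ = (Σpoles - Σzeros)/(n - m) = (-24 - (-3))/(4 - 2) = -21/2 = -10.5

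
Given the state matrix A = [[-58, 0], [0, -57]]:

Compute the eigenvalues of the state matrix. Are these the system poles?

For diagonal matrix, eigenvalues are diagonal entries: λ₁ = -58, λ₂ = -57. Eigenvalues of A = system poles.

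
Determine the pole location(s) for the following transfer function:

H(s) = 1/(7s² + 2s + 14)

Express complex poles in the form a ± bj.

Discriminant = 2² - 4×7×14 = 4 - 392 = -388 < 0, so the poles are a complex conjugate pair s = (-2 ± j√388)/(2×7). Real part = -2/(2×7) = -2/14 ≈ -0.1429; imaginary part = ±√388/(2×7) ≈ 1.4070. Poles: s = -0.1429 ± 1.4070j.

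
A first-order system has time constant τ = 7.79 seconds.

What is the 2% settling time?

For first-order system, 2% settling time ≈ 4τ = 4 × 7.79 = 31.16 s.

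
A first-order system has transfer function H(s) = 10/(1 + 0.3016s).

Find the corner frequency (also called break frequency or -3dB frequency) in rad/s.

Corner frequency = 1/τ = 1/0.3016 = 3.316 rad/s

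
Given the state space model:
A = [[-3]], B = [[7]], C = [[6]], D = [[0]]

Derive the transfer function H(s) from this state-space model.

(sI - A)⁻¹ = 1/(s + 3). H(s) = 6 × 7/(s + 3) + 0 = 42/(s + 3).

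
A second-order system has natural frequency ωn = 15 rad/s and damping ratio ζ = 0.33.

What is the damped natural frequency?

ωd = ωn√(1 - ζ²) = 15√(1 - 0.33²) = 14.16 rad/s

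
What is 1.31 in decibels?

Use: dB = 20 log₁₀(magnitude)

dB = 20 log₁₀(1.31) = 2.3 dB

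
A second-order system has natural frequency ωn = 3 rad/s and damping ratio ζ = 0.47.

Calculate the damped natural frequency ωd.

ωd = ωn√(1 - ζ²) = 3√(1 - 0.47²) = 2.65 rad/s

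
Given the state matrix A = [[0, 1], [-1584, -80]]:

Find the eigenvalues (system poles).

det(A - λI) = λ² - (-80)λ + 1584 = (λ - (-36))(λ - (-44)). Eigenvalues: -36, -44.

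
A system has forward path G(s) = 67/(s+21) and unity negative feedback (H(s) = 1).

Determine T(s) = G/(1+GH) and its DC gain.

T(s) = G/(1+GH) = [67/(s+21)] / [1 + 67/(s+21)] = 67/(s+21+67) = 67/(s+88). DC gain = 67/88 = 0.7614.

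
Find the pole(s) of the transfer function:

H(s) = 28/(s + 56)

Pole is where denominator = 0: s + 56 = 0, so s = -56.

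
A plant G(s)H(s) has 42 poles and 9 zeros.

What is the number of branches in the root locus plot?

Root locus has n branches where n = number of poles = 42.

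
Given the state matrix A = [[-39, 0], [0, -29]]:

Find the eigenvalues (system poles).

For diagonal matrix, eigenvalues are diagonal entries: λ₁ = -39, λ₂ = -29.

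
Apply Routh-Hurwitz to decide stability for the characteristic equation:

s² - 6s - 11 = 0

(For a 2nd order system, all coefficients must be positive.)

Coefficients: 1, -6, -11. b=-6, c=-11 not positive, so system is unstable.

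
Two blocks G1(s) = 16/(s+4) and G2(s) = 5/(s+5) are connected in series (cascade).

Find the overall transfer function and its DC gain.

Series: multiply transfer functions. G_eq = 16/(s+4) × 5/(s+5) = 80/((s+4)(s+5)). DC gain = 80/(4×5) = 4.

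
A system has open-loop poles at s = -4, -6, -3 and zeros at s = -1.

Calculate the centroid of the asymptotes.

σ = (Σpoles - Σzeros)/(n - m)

σ = (Σpoles - Σzeros)/(n - m) = (-13 - (-1))/(3 - 1) = -12/2 = -6.0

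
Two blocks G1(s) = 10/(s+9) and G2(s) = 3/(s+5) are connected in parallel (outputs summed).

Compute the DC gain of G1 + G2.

Parallel: G_eq = G1 + G2. DC gain = G1(0) + G2(0) = 10/9 + 3/5 = 1.1111 + 0.6 = 1.7111.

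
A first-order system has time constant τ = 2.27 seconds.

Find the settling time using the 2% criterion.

For first-order system, 2% settling time ≈ 4τ = 4 × 2.27 = 9.08 s.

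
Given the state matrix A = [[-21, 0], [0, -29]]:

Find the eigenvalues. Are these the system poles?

For diagonal matrix, eigenvalues are diagonal entries: λ₁ = -21, λ₂ = -29. Eigenvalues of A = system poles.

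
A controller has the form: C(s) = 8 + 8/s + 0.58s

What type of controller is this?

This is a Proportional-Integral-Derivative (PID) controller.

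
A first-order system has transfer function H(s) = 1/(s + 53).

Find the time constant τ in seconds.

For H(s) = 1/(s + 1/τ), the pole is at -1/τ = -53, so τ = 1/53 = 0.0189 s.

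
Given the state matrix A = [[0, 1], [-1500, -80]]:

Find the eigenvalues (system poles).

det(A - λI) = λ² - (-80)λ + 1500 = (λ - (-30))(λ - (-50)). Eigenvalues: -30, -50.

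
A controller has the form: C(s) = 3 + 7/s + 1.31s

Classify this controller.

This is a Proportional-Integral-Derivative (PID) controller.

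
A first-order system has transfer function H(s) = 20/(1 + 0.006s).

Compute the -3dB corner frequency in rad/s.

Corner frequency = 1/τ = 1/0.006 = 166.667 rad/s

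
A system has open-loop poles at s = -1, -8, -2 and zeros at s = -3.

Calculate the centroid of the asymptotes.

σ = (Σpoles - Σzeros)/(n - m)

σ = (Σpoles - Σzeros)/(n - m) = (-11 - (-3))/(3 - 1) = -8/2 = -4.0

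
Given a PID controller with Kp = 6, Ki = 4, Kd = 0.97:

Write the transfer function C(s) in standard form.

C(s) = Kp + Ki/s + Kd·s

Substituting values: C(s) = 6 + 4/s + 0.97s = (0.97s² + 6s + 4)/s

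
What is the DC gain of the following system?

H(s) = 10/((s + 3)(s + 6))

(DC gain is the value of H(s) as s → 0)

DC gain = H(0) = 10/(3 × 6) = 10/18 = 0.5556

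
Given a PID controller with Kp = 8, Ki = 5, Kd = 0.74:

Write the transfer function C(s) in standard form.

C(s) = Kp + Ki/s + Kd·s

Substituting values: C(s) = 8 + 5/s + 0.74s = (0.74s² + 8s + 5)/s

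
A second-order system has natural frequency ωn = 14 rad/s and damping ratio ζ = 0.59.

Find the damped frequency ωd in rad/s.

ωd = ωn√(1 - ζ²) = 14√(1 - 0.59²) = 11.3 rad/s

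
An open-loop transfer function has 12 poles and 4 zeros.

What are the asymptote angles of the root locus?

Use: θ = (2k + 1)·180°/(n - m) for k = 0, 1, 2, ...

n - m = 12 - 4 = 8. Angles: θk = (2k + 1)·180°/8 = 22.5°, 67.5°, 112.5°, 157.5°, 202.5°, 247.5°, 292.5°, 337.5°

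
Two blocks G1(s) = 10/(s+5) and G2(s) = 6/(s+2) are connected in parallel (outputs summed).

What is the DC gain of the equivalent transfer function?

Parallel: G_eq = G1 + G2. DC gain = G1(0) + G2(0) = 10/5 + 6/2 = 2 + 3 = 5.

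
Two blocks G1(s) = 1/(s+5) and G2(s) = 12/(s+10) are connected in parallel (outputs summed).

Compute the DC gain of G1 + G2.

Parallel: G_eq = G1 + G2. DC gain = G1(0) + G2(0) = 1/5 + 12/10 = 0.2 + 1.2 = 1.4.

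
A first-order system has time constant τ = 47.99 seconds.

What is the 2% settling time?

For first-order system, 2% settling time ≈ 4τ = 4 × 47.99 = 191.96 s.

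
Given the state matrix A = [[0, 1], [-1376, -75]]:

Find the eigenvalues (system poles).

det(A - λI) = λ² - (-75)λ + 1376 = (λ - (-32))(λ - (-43)). Eigenvalues: -32, -43.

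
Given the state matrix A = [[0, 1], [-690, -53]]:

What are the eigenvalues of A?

det(A - λI) = λ² - (-53)λ + 690 = (λ - (-23))(λ - (-30)). Eigenvalues: -23, -30.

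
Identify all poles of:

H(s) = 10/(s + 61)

Pole is where denominator = 0: s + 61 = 0, so s = -61.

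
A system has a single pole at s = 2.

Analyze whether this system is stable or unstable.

Pole at s = 2 is in the right half-plane. Unstable.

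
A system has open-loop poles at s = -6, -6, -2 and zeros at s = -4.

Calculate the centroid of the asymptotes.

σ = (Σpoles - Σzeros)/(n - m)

σ = (Σpoles - Σzeros)/(n - m) = (-14 - (-4))/(3 - 1) = -10/2 = -5.0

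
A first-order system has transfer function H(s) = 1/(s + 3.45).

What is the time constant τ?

For H(s) = 1/(s + 1/τ), the pole is at -1/τ = -3.45, so τ = 1/3.45 = 0.2899 s.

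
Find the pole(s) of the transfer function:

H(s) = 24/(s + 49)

Pole is where denominator = 0: s + 49 = 0, so s = -49.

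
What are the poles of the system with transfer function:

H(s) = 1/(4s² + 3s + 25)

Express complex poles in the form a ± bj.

Discriminant = 3² - 4×4×25 = 9 - 400 = -391 < 0, so the poles are a complex conjugate pair s = (-3 ± j√391)/(2×4). Real part = -3/(2×4) = -3/8 = -0.375; imaginary part = ±√391/(2×4) ≈ 2.4717. Poles: s = -0.375 ± 2.4717j.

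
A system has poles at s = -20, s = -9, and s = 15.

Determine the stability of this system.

Pole(s) at s = 15 are not in the left half-plane. System is unstable.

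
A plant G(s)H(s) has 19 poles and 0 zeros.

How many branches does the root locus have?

Root locus has n branches where n = number of poles = 19.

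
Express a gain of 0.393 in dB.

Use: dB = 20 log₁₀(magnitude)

dB = 20 log₁₀(0.393) = -8.1 dB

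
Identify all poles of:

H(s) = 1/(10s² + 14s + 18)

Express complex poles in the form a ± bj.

Discriminant = 14² - 4×10×18 = 196 - 720 = -524 < 0, so the poles are a complex conjugate pair s = (-14 ± j√524)/(2×10). Real part = -14/(2×10) = -14/20 = -0.7; imaginary part = ±√524/(2×10) ≈ 1.1446. Poles: s = -0.7 ± 1.1446j.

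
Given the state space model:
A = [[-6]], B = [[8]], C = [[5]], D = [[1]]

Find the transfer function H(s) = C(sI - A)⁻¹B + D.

(sI - A)⁻¹ = 1/(s + 6). H(s) = 5×8/(s + 6) + 1 = (s + 46)/(s + 6).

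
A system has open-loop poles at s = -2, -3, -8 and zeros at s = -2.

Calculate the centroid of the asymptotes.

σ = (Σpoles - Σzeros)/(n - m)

σ = (Σpoles - Σzeros)/(n - m) = (-13 - (-2))/(3 - 1) = -11/2 = -5.5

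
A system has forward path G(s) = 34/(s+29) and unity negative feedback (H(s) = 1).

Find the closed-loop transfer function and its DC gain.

T(s) = G/(1+GH) = [34/(s+29)] / [1 + 34/(s+29)] = 34/(s+29+34) = 34/(s+63). DC gain = 34/63 = 0.5397.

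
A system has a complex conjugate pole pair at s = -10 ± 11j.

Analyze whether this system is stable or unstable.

Real part of poles is -10 (< 0, left half-plane). Stable.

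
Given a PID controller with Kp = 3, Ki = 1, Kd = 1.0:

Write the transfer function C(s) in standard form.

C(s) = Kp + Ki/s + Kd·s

Substituting values: C(s) = 3 + 1/s + 1.0s = (s² + 3s + 1)/s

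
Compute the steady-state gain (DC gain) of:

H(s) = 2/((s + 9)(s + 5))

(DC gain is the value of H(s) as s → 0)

DC gain = H(0) = 2/(9 × 5) = 2/45 = 0.0444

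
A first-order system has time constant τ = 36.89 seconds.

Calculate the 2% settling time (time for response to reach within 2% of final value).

For first-order system, 2% settling time ≈ 4τ = 4 × 36.89 = 147.56 s.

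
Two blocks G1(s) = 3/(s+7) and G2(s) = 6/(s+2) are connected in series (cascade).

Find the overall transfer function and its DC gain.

Series: multiply transfer functions. G_eq = 3/(s+7) × 6/(s+2) = 18/((s+7)(s+2)). DC gain = 18/(7×2) = 1.2857.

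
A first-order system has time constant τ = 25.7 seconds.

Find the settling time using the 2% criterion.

For first-order system, 2% settling time ≈ 4τ = 4 × 25.7 = 102.8 s.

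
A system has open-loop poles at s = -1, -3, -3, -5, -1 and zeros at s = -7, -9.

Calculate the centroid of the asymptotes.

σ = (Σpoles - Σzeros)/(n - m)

σ = (Σpoles - Σzeros)/(n - m) = (-13 - (-16))/(5 - 2) = 3/3 = 1.0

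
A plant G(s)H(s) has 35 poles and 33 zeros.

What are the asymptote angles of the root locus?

n - m = 35 - 33 = 2. Angles: θk = (2k + 1)·180°/2 = 90°, 270°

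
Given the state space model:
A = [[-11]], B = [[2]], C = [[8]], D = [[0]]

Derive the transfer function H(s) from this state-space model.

(sI - A)⁻¹ = 1/(s + 11). H(s) = 8 × 2/(s + 11) + 0 = 16/(s + 11).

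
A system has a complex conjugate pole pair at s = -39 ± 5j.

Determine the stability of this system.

Real part of poles is -39 (< 0, left half-plane). Stable.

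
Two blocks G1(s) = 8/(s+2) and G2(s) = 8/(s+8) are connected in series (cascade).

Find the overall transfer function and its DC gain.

Series: multiply transfer functions. G_eq = 8/(s+2) × 8/(s+8) = 64/((s+2)(s+8)). DC gain = 64/(2×8) = 4.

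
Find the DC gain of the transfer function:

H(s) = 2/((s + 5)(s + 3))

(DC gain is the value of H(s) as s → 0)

DC gain = H(0) = 2/(5 × 3) = 2/15 = 0.1333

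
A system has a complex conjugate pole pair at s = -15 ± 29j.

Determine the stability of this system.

Real part of poles is -15 (< 0, left half-plane). Stable.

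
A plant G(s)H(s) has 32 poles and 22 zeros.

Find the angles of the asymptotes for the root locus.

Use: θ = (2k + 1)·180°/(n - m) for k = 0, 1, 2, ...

n - m = 32 - 22 = 10. Angles: θk = (2k + 1)·180°/10 = 18°, 54°, 90°, 126°, 162°, 198°, 234°, 270°, 306°, 342°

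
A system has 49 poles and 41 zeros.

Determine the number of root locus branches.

Root locus has n branches where n = number of poles = 49.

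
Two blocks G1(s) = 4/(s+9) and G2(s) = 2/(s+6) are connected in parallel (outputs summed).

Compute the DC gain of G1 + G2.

Parallel: G_eq = G1 + G2. DC gain = G1(0) + G2(0) = 4/9 + 2/6 = 0.4444 + 0.3333 = 0.7778.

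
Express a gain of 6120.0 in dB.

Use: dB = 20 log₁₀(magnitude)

dB = 20 log₁₀(6120.0) = 75.7 dB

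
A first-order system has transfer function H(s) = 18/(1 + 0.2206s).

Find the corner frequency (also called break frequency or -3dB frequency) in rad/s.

Corner frequency = 1/τ = 1/0.2206 = 4.533 rad/s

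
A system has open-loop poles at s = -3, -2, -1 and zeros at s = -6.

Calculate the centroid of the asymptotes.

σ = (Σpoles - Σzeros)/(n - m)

σ = (Σpoles - Σzeros)/(n - m) = (-6 - (-6))/(3 - 1) = 0/2 = 0.0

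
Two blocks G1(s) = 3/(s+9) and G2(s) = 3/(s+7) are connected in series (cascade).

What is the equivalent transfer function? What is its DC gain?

Series: multiply transfer functions. G_eq = 3/(s+9) × 3/(s+7) = 9/((s+9)(s+7)). DC gain = 9/(9×7) = 0.1429.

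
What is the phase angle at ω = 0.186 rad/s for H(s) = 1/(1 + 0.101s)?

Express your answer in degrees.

Phase = -arctan(ωτ) = -arctan(0.186 × 0.101) = -1.1°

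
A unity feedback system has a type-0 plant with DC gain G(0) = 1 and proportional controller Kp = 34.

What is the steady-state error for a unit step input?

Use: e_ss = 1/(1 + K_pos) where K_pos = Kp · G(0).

K_pos = Kp · G(0) = 34 × 1 = 34. e_ss = 1/(1 + 34) = 0.0286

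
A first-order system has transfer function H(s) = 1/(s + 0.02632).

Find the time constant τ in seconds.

For H(s) = 1/(s + 1/τ), the pole is at -1/τ = -0.02632, so τ = 1/0.02632 = 37.99 s.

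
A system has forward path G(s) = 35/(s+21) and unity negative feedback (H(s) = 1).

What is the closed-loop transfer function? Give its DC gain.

T(s) = G/(1+GH) = [35/(s+21)] / [1 + 35/(s+21)] = 35/(s+21+35) = 35/(s+56). DC gain = 35/56 = 0.625.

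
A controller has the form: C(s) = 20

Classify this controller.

This is a Proportional (P) controller.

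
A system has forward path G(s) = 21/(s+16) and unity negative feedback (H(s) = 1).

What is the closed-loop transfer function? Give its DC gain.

T(s) = G/(1+GH) = [21/(s+16)] / [1 + 21/(s+16)] = 21/(s+16+21) = 21/(s+37). DC gain = 21/37 = 0.5676.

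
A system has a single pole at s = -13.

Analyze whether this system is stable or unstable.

Pole at s = -13 is in the left half-plane. Stable.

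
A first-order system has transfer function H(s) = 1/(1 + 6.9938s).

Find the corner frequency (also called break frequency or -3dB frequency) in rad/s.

Corner frequency = 1/τ = 1/6.9938 = 0.143 rad/s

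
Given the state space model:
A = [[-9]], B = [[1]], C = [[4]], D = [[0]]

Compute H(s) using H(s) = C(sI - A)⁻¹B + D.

(sI - A)⁻¹ = 1/(s + 9). H(s) = 4 × 1/(s + 9) + 0 = 4/(s + 9).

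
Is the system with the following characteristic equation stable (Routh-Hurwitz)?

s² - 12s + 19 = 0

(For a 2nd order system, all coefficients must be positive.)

Coefficients: 1, -12, 19. b=-12 not positive, so system is unstable.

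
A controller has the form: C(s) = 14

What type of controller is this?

This is a Proportional (P) controller.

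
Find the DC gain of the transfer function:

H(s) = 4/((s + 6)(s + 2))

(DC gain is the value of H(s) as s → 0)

DC gain = H(0) = 4/(6 × 2) = 4/12 = 0.3333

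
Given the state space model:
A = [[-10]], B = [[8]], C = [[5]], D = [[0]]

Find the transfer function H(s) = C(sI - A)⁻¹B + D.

(sI - A)⁻¹ = 1/(s + 10). H(s) = 5 × 8/(s + 10) + 0 = 40/(s + 10).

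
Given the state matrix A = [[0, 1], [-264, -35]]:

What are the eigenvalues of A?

det(A - λI) = λ² - (-35)λ + 264 = (λ - (-24))(λ - (-11)). Eigenvalues: -24, -11.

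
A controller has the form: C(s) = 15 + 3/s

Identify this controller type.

This is a Proportional-Integral (PI) controller.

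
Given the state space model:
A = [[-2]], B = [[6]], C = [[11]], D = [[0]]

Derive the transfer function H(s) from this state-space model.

(sI - A)⁻¹ = 1/(s + 2). H(s) = 11 × 6/(s + 2) + 0 = 66/(s + 2).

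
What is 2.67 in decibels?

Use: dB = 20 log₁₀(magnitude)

dB = 20 log₁₀(2.67) = 8.5 dB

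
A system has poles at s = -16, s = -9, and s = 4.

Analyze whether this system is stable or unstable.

Pole(s) at s = 4 are not in the left half-plane. System is unstable.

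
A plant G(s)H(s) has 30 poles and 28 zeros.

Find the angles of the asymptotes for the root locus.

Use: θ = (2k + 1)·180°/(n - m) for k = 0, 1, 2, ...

n - m = 30 - 28 = 2. Angles: θk = (2k + 1)·180°/2 = 90°, 270°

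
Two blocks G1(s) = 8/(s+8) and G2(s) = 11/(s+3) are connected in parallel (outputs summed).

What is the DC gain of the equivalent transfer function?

Parallel: G_eq = G1 + G2. DC gain = G1(0) + G2(0) = 8/8 + 11/3 = 1 + 3.6667 = 4.6667.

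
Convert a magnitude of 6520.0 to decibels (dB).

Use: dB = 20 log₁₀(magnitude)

dB = 20 log₁₀(6520.0) = 76.3 dB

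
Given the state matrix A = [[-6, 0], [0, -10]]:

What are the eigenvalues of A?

For diagonal matrix, eigenvalues are diagonal entries: λ₁ = -6, λ₂ = -10.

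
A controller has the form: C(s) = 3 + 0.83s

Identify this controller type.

This is a Proportional-Derivative (PD) controller.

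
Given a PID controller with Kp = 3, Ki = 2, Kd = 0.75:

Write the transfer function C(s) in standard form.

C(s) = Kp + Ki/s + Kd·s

Substituting values: C(s) = 3 + 2/s + 0.75s = (0.75s² + 3s + 2)/s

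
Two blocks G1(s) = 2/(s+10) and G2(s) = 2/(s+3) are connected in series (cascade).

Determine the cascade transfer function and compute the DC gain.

Series: multiply transfer functions. G_eq = 2/(s+10) × 2/(s+3) = 4/((s+10)(s+3)). DC gain = 4/(10×3) = 0.1333.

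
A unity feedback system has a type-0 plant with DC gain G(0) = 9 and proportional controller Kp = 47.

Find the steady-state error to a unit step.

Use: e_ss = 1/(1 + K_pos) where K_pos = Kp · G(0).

K_pos = Kp · G(0) = 47 × 9 = 423. e_ss = 1/(1 + 423) = 0.0024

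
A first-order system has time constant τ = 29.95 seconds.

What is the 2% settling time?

For first-order system, 2% settling time ≈ 4τ = 4 × 29.95 = 119.8 s.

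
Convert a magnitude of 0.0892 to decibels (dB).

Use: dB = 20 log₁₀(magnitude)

dB = 20 log₁₀(0.0892) = -21.0 dB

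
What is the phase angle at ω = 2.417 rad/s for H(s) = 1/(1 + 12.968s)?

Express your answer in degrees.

Phase = -arctan(ωτ) = -arctan(2.417 × 12.968) = -88.2°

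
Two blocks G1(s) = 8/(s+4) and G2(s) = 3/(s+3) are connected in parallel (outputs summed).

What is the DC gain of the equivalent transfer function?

Parallel: G_eq = G1 + G2. DC gain = G1(0) + G2(0) = 8/4 + 3/3 = 2 + 1 = 3.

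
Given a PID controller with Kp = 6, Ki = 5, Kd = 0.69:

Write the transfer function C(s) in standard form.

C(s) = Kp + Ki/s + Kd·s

Substituting values: C(s) = 6 + 5/s + 0.69s = (0.69s² + 6s + 5)/s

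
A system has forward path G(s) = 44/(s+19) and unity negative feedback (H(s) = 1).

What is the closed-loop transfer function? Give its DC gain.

T(s) = G/(1+GH) = [44/(s+19)] / [1 + 44/(s+19)] = 44/(s+19+44) = 44/(s+63). DC gain = 44/63 = 0.6984.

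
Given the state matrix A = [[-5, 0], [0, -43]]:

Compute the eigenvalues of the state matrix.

For diagonal matrix, eigenvalues are diagonal entries: λ₁ = -5, λ₂ = -43.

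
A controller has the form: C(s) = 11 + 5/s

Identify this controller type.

This is a Proportional-Integral (PI) controller.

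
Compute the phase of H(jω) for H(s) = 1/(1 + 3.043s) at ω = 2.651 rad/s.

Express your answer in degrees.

Phase = -arctan(ωτ) = -arctan(2.651 × 3.043) = -82.9°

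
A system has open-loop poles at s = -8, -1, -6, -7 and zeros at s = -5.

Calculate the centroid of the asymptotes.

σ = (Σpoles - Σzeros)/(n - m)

σ = (Σpoles - Σzeros)/(n - m) = (-22 - (-5))/(4 - 1) = -17/3 = -5.67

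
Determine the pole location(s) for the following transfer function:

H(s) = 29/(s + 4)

Pole is where denominator = 0: s + 4 = 0, so s = -4.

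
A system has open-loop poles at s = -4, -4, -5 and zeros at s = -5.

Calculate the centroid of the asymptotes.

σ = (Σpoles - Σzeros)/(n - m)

σ = (Σpoles - Σzeros)/(n - m) = (-13 - (-5))/(3 - 1) = -8/2 = -4.0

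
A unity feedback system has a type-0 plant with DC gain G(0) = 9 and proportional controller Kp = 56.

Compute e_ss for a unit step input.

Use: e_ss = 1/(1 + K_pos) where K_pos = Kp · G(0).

K_pos = Kp · G(0) = 56 × 9 = 504. e_ss = 1/(1 + 504) = 0.0020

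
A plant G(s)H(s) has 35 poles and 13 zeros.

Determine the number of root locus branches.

Root locus has n branches where n = number of poles = 35.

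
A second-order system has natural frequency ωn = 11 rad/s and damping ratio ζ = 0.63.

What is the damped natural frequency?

ωd = ωn√(1 - ζ²) = 11√(1 - 0.63²) = 8.54 rad/s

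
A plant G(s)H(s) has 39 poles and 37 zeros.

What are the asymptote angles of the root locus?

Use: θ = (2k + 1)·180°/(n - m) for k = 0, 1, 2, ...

n - m = 39 - 37 = 2. Angles: θk = (2k + 1)·180°/2 = 90°, 270°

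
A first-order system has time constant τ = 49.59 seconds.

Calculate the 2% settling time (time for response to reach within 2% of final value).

For first-order system, 2% settling time ≈ 4τ = 4 × 49.59 = 198.36 s.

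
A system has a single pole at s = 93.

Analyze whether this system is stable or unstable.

Pole at s = 93 is in the right half-plane. Unstable.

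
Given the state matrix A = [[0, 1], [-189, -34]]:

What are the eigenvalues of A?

det(A - λI) = λ² - (-34)λ + 189 = (λ - (-27))(λ - (-7)). Eigenvalues: -27, -7.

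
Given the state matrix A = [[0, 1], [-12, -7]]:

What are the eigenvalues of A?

det(A - λI) = λ² - (-7)λ + 12 = (λ - (-3))(λ - (-4)). Eigenvalues: -3, -4.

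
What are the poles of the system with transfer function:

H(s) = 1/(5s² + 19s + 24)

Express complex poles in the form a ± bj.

Discriminant = 19² - 4×5×24 = 361 - 480 = -119 < 0, so the poles are a complex conjugate pair s = (-19 ± j√119)/(2×5). Real part = -19/(2×5) = -19/10 = -1.9; imaginary part = ±√119/(2×5) ≈ 1.0909. Poles: s = -1.9 ± 1.0909j.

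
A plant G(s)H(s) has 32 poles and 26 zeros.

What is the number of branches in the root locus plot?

Root locus has n branches where n = number of poles = 32.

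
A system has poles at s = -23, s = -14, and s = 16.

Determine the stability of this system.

Pole(s) at s = 16 are not in the left half-plane. System is unstable.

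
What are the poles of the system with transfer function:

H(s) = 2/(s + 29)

Pole is where denominator = 0: s + 29 = 0, so s = -29.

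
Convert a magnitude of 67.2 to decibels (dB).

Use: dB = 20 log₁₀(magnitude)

dB = 20 log₁₀(67.2) = 36.5 dB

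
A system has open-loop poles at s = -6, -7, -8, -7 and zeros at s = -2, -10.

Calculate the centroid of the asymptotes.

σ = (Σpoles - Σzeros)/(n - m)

σ = (Σpoles - Σzeros)/(n - m) = (-28 - (-12))/(4 - 2) = -16/2 = -8.0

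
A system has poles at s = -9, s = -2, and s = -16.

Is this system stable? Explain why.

All poles are in the left half-plane. System is stable.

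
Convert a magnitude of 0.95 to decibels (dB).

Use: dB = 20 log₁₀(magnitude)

dB = 20 log₁₀(0.95) = -0.4 dB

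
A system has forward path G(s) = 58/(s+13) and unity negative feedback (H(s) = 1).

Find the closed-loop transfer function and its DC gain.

T(s) = G/(1+GH) = [58/(s+13)] / [1 + 58/(s+13)] = 58/(s+13+58) = 58/(s+71). DC gain = 58/71 = 0.8169.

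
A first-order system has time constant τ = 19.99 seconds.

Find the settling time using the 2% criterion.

For first-order system, 2% settling time ≈ 4τ = 4 × 19.99 = 79.96 s.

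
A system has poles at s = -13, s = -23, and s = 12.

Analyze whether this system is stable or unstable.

Pole(s) at s = 12 are not in the left half-plane. System is unstable.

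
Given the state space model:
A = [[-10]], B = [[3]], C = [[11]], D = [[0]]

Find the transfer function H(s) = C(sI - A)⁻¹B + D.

(sI - A)⁻¹ = 1/(s + 10). H(s) = 11 × 3/(s + 10) + 0 = 33/(s + 10).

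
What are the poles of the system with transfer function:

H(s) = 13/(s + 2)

Pole is where denominator = 0: s + 2 = 0, so s = -2.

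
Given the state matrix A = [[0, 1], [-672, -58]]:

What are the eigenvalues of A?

det(A - λI) = λ² - (-58)λ + 672 = (λ - (-42))(λ - (-16)). Eigenvalues: -42, -16.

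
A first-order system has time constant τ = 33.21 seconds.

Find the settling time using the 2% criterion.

For first-order system, 2% settling time ≈ 4τ = 4 × 33.21 = 132.84 s.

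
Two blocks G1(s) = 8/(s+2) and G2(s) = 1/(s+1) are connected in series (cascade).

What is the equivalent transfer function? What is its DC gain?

Series: multiply transfer functions. G_eq = 8/(s+2) × 1/(s+1) = 8/((s+2)(s+1)). DC gain = 8/(2×1) = 4.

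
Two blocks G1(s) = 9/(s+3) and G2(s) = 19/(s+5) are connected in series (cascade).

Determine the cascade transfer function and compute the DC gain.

Series: multiply transfer functions. G_eq = 9/(s+3) × 19/(s+5) = 171/((s+3)(s+5)). DC gain = 171/(3×5) = 11.4.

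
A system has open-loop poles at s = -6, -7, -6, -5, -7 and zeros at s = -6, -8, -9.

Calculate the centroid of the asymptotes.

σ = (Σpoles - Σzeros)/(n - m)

σ = (Σpoles - Σzeros)/(n - m) = (-31 - (-23))/(5 - 3) = -8/2 = -4.0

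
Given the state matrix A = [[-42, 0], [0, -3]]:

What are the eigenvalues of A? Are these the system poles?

For diagonal matrix, eigenvalues are diagonal entries: λ₁ = -42, λ₂ = -3. Eigenvalues of A = system poles.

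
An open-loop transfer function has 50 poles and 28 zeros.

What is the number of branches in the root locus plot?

Root locus has n branches where n = number of poles = 50.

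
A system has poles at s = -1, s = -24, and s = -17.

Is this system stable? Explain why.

All poles are in the left half-plane. System is stable.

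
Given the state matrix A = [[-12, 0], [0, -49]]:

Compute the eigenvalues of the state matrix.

For diagonal matrix, eigenvalues are diagonal entries: λ₁ = -12, λ₂ = -49.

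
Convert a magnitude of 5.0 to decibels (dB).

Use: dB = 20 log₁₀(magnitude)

dB = 20 log₁₀(5.0) = 14.0 dB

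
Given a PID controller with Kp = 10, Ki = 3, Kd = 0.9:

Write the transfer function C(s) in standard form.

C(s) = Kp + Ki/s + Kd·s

Substituting values: C(s) = 10 + 3/s + 0.9s = (0.9s² + 10s + 3)/s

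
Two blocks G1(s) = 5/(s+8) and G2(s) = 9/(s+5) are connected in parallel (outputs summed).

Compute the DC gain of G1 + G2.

Parallel: G_eq = G1 + G2. DC gain = G1(0) + G2(0) = 5/8 + 9/5 = 0.625 + 1.8 = 2.425.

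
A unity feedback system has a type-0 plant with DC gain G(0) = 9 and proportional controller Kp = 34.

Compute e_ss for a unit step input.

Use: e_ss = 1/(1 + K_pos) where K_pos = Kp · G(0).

K_pos = Kp · G(0) = 34 × 9 = 306. e_ss = 1/(1 + 306) = 0.0033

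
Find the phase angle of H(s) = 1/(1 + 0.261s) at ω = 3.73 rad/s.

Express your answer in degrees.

Phase = -arctan(ωτ) = -arctan(3.73 × 0.261) = -44.2°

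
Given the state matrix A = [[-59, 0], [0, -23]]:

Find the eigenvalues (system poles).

For diagonal matrix, eigenvalues are diagonal entries: λ₁ = -59, λ₂ = -23.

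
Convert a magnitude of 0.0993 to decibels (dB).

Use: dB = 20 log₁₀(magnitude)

dB = 20 log₁₀(0.0993) = -20.1 dB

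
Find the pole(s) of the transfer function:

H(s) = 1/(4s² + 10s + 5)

Discriminant = 10² - 4×4×5 = 100 - 80 = 20 > 0, so two distinct real poles. Using quadratic formula: s = (-10 ± √20)/(2×4) = (-10 ± √20)/8, with √20 ≈ 4.4721. s₁ ≈ -0.6910, s₂ ≈ -1.8090. Poles: s₁ = -0.6910, s₂ = -1.8090.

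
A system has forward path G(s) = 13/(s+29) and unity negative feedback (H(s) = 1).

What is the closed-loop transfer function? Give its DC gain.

T(s) = G/(1+GH) = [13/(s+29)] / [1 + 13/(s+29)] = 13/(s+29+13) = 13/(s+42). DC gain = 13/42 = 0.3095.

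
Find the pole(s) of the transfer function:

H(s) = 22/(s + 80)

Pole is where denominator = 0: s + 80 = 0, so s = -80.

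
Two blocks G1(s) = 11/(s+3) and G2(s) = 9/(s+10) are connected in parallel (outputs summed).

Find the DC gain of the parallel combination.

Parallel: G_eq = G1 + G2. DC gain = G1(0) + G2(0) = 11/3 + 9/10 = 3.6667 + 0.9 = 4.5667.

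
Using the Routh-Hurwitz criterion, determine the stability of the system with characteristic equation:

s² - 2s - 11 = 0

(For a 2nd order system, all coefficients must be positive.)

Coefficients: 1, -2, -11. b=-2, c=-11 not positive, so system is unstable.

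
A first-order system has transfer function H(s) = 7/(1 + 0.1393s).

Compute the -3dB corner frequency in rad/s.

Corner frequency = 1/τ = 1/0.1393 = 7.179 rad/s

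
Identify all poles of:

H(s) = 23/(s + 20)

Pole is where denominator = 0: s + 20 = 0, so s = -20.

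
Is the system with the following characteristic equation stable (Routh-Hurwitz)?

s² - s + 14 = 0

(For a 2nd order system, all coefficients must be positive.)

Coefficients: 1, -1, 14. b=-1 not positive, so system is unstable.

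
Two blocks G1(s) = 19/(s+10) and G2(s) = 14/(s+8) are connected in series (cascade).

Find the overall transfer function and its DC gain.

Series: multiply transfer functions. G_eq = 19/(s+10) × 14/(s+8) = 266/((s+10)(s+8)). DC gain = 266/(10×8) = 3.325.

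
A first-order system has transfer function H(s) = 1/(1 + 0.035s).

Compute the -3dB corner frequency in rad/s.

Corner frequency = 1/τ = 1/0.035 = 28.571 rad/s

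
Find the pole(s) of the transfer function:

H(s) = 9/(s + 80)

Pole is where denominator = 0: s + 80 = 0, so s = -80.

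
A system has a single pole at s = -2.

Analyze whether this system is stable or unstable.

Pole at s = -2 is in the left half-plane. Stable.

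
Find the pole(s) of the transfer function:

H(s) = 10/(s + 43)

Pole is where denominator = 0: s + 43 = 0, so s = -43.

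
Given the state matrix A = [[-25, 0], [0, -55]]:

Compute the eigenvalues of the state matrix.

For diagonal matrix, eigenvalues are diagonal entries: λ₁ = -25, λ₂ = -55.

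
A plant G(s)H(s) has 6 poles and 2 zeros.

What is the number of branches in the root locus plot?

Root locus has n branches where n = number of poles = 6.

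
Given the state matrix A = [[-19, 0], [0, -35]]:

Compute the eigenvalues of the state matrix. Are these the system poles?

For diagonal matrix, eigenvalues are diagonal entries: λ₁ = -19, λ₂ = -35. Eigenvalues of A = system poles.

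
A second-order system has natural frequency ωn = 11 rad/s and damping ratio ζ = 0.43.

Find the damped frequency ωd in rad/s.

ωd = ωn√(1 - ζ²) = 11√(1 - 0.43²) = 9.93 rad/s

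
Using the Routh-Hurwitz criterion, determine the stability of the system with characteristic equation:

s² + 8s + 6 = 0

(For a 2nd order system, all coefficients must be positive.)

Coefficients: 1, 8, 6. All positive, so system is stable.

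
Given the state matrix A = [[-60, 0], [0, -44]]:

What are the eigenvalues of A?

For diagonal matrix, eigenvalues are diagonal entries: λ₁ = -60, λ₂ = -44.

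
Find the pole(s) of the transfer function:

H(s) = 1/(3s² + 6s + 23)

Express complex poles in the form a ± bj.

Discriminant = 6² - 4×3×23 = 36 - 276 = -240 < 0, so the poles are a complex conjugate pair s = (-6 ± j√240)/(2×3). Real part = -6/(2×3) = -6/6 = -1; imaginary part = ±√240/(2×3) ≈ 2.5820. Poles: s = -1 ± 2.5820j.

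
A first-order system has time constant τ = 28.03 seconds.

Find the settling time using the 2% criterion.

For first-order system, 2% settling time ≈ 4τ = 4 × 28.03 = 112.12 s.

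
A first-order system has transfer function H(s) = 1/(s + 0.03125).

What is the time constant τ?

For H(s) = 1/(s + 1/τ), the pole is at -1/τ = -0.03125, so τ = 1/0.03125 = 32 s.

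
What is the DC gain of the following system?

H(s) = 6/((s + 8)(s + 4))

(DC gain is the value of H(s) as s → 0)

DC gain = H(0) = 6/(8 × 4) = 6/32 = 0.1875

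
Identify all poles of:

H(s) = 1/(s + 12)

Pole is where denominator = 0: s + 12 = 0, so s = -12.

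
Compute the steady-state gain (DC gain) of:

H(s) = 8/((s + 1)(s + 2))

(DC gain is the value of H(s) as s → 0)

DC gain = H(0) = 8/(1 × 2) = 8/2 = 4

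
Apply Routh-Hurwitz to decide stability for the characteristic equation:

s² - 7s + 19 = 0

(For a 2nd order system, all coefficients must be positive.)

Coefficients: 1, -7, 19. b=-7 not positive, so system is unstable.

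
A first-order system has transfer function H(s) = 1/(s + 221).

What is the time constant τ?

For H(s) = 1/(s + 1/τ), the pole is at -1/τ = -221, so τ = 1/221 = 0.0045 s.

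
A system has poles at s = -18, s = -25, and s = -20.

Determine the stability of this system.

All poles are in the left half-plane. System is stable.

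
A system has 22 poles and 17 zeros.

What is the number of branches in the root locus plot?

Root locus has n branches where n = number of poles = 22.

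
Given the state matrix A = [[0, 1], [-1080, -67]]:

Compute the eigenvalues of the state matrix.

det(A - λI) = λ² - (-67)λ + 1080 = (λ - (-40))(λ - (-27)). Eigenvalues: -40, -27.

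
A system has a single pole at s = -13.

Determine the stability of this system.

Pole at s = -13 is in the left half-plane. Stable.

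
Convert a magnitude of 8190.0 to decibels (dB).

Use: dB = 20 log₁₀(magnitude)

dB = 20 log₁₀(8190.0) = 78.3 dB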